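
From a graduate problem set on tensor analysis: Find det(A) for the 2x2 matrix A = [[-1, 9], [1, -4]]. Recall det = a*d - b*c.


For a 2x2 matrix [[a, b], [c, d]], det = a*d - b*c.
a = -1, b = 9, c = 1, d = -4
a*d = -1 * -4 = 4
b*c = 9 * 1 = 9
det = 4 - 9 = -5

-5


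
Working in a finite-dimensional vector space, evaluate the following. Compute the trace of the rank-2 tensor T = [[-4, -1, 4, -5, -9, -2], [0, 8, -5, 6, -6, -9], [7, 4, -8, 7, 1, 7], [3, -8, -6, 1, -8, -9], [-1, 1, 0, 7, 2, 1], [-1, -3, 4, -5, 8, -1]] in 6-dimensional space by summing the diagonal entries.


The contraction (trace) of a rank-2 tensor is the sum of its diagonal elements.
Diagonal entries: A[1,1] = -4, A[2,2] = 8, A[3,3] = -8, A[4,4] = 1, A[5,5] = 2, A[6,6] = -1
Tr(A) = -4 + 8 + -8 + 1 + 2 + -1 = -2

-2


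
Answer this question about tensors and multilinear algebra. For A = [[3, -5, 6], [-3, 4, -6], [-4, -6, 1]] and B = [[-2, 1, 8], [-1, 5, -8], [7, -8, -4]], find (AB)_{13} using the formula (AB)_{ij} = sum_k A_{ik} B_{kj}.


(AB)_{ij} = sum_k A_{ik} B_{kj}.
For i=1, j=3:
A_{11} * B_{13} = 3 * 8 = 24
A_{12} * B_{23} = -5 * -8 = 40
A_{13} * B_{33} = 6 * -4 = -24
Sum = 24 + 40 + -24 = 40

40


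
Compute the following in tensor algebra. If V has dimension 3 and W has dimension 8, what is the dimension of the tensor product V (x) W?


The dimension of a tensor product is the product of dimensions.
dim(V) = 3, dim(W) = 8
dim(V (x) W) = 3 * 8 = 24

24


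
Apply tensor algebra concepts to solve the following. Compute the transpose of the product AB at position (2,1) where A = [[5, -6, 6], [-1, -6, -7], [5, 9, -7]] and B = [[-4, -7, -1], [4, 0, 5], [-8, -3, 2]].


(AB)^T_{ij} = (AB)_{ji} = sum_k A_{jk} B_{ki}.
For i=2, j=1 we need (AB)_{12}:
A_{11} * B_{12} = 5 * -7 = -35
A_{12} * B_{22} = -6 * 0 = 0
A_{13} * B_{32} = 6 * -3 = -18
Sum = -35 + 0 + -18 = -53

-53


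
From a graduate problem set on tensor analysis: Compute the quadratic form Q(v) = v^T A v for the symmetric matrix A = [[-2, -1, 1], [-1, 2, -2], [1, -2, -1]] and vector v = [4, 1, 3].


First compute Av:
(Av)_1 = -2*4 + -1*1 + 1*3 = -6
(Av)_2 = -1*4 + 2*1 + -2*3 = -8
(Av)_3 = 1*4 + -2*1 + -1*3 = -1
Av = [-6, -8, -1]
Then v^T (Av) = 4*-6 + 1*-8 + 3*-1
= -24 + -8 + -3 = -35

-35


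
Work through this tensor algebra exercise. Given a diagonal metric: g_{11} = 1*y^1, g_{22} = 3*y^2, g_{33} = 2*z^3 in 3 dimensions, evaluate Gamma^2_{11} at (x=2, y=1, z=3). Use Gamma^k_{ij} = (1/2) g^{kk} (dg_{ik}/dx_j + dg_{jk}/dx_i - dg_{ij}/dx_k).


For a diagonal metric, Gamma^k_{ij} = (1/2) g^{kk} (dg_{ik}/dx_j + dg_{jk}/dx_i - dg_{ij}/dx_k).
The metric is diagonal, so g_{ab} = 0 for a != b.
At the given point: g_{11} = 1, g_{22} = 3, g_{33} = 54
g^{22} = 1/3
dg_{12}/dx_1 = 0 (off-diagonal)
dg_{12}/dx_1 = 0 (off-diagonal)
dg_{11}/dx_2 = dg_{11}/dx_2 = 1
Numerator = 0 + 0 - 1 = -1
Gamma^2_{11} = -1 / (2 * 3) = -1/6

-1/6


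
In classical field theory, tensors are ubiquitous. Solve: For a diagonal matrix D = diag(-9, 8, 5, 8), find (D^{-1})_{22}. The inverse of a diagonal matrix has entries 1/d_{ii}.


For a diagonal matrix, the inverse has entries (D^{-1})_{ii} = 1/d_{ii}.
The diagonal entries are: d_{11} = -9, d_{22} = 8, d_{33} = 5, d_{44} = 8
We need (D^{-1})_{22} = 1/d_{22} = 1/8 = 1/8

1/8


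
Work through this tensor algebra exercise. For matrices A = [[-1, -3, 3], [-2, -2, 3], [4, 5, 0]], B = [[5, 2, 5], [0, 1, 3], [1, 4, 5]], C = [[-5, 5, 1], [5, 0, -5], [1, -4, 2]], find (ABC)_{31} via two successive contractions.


(ABC)_{31} = sum_m (AB)_{3m} C_{m1}. First compute row 3 of AB.
(AB)_{31} = 4*5 + 5*0 + 0*1 = 20
(AB)_{32} = 4*2 + 5*1 + 0*4 = 13
(AB)_{33} = 4*5 + 5*3 + 0*5 = 35
Now contract with column 1 of C:
(AB)_{31} * C_{11} = 20 * -5 = -100
(AB)_{32} * C_{21} = 13 * 5 = 65
(AB)_{33} * C_{31} = 35 * 1 = 35
(ABC)_{31} = -100 + 65 + 35 = 0

0


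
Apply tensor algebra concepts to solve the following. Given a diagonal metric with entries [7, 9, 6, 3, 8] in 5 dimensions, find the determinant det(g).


For a diagonal metric, the determinant is the product of diagonal entries.
Diagonal entries: 7, 9, 6, 3, 8
det(g) = 7 * 9 * 6 * 3 * 8 = 9072

9072


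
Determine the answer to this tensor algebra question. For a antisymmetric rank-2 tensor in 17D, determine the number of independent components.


A antisymmetric rank-2 tensor in d dimensions has d(d-1)/2 independent components.
d = 17
d(d-1)/2 = 17 * 16 / 2 = 272 / 2 = 136

136


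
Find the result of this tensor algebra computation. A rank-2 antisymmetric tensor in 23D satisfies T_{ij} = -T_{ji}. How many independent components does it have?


An antisymmetric rank-2 tensor satisfies A_{ij} = -A_{ji}, so diagonal entries are zero.
The independent components are the upper-triangular entries: C(n, 2) = n(n-1)/2.
n = 23
C(23, 2) = 23 * 22 / 2 = 506 / 2 = 253

253


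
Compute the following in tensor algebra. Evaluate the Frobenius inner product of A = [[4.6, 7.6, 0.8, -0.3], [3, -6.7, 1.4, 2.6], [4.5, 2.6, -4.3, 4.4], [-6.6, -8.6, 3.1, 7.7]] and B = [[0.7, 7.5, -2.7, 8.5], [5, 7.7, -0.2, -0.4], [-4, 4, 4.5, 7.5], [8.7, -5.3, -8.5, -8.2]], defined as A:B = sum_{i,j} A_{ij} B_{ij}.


A:B = sum over all i,j of A_{ij} * B_{ij}.
Row 1: 4.6*0.7=3.22, 7.6*7.5=57, 0.8*-2.7=-2.16, -0.3*8.5=-2.55 => row sum = 55.51
Row 2: 3*5=15, -6.7*7.7=-51.59, 1.4*-0.2=-0.28, 2.6*-0.4=-1.04 => row sum = -37.91
Row 3: 4.5*-4=-18, 2.6*4=10.4, -4.3*4.5=-19.35, 4.4*7.5=33 => row sum = 6.05
Row 4: -6.6*8.7=-57.42, -8.6*-5.3=45.58, 3.1*-8.5=-26.35, 7.7*-8.2=-63.14 => row sum = -101.33
Total = 55.51 + -37.91 + 6.05 + -101.33 = -77.68

-77.68


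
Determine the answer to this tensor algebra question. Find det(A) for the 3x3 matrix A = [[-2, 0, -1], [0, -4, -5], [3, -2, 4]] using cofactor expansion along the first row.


Expanding along the first row, det(A) = a11*M_11 - a12*M_12 + a13*M_13, where M_1j is the (1,j) minor.
Minor M_11 = -4*4 - -5*-2 = -26
Minor M_12 = 0*4 - -5*3 = 15
Minor M_13 = 0*-2 - -4*3 = 12
det = -2*(-26) - 0*(15) + -1*(12)
    = 52 - 0 + -12
    = 40

40


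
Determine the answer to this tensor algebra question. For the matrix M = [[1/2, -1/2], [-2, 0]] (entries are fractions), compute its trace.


The trace is the sum of diagonal entries.
Diagonal: M[1,1] = 1/2, M[2,2] = 0
Tr(M) = 1/2 + 0
Computing step by step:
After adding M[1,1]: 1/2
After adding M[2,2]: 1/2
Tr(M) = 1/2

1/2


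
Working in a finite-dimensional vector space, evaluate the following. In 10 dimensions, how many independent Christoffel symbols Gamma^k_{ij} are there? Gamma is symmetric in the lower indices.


Christoffel symbols Gamma^k_{ij} are symmetric in i,j, so there are d * d(d+1)/2 independent symbols.
d = 10
d(d+1)/2 = 10 * 11 / 2 = 55
Total = 10 * 55 = 550

550


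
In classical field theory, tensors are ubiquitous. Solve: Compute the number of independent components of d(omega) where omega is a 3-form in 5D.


The exterior derivative of a p-form is a (p+1)-form.
Its number of independent components is C(n, p+1).
n = 5, p+1 = 4
C(5, 4) = 5

5


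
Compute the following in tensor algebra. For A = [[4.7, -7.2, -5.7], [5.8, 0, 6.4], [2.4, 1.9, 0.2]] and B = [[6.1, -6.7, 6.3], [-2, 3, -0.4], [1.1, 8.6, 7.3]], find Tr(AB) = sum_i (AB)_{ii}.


Tr(AB) = sum_i (AB)_{ii} where (AB)_{ii} = sum_k A_{ik} B_{ki}.
(AB)_{11} = 4.7*6.1 + -7.2*-2 + -5.7*1.1 = 36.8
(AB)_{22} = 5.8*-6.7 + 0*3 + 6.4*8.6 = 16.18
(AB)_{33} = 2.4*6.3 + 1.9*-0.4 + 0.2*7.3 = 15.82
Tr(AB) = 36.8 + 16.18 + 15.82 = 68.8

68.8


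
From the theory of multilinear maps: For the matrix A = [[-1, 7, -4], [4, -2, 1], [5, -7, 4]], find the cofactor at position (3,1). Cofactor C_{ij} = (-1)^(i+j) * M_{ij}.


To find cofactor C_{31}, delete row 3 and column 1.
The resulting 2x2 submatrix is: [[7, -4], [-2, 1]]
Minor M_{31} = 7*1 - -4*-2
  = 7 - 8 = -1
Sign = (-1)^(3+1) = (-1)^4 = 1
Cofactor C_{31} = 1 * -1 = -1

-1


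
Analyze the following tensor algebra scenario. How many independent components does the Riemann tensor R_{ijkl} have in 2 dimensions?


The Riemann tensor in d dimensions has d^2(d^2 - 1)/12 independent components.
d = 2, so d^2 = 4
d^2 - 1 = 3
d^2(d^2 - 1) = 4 * 3 = 12
Divide by 12: 12 / 12 = 1

1


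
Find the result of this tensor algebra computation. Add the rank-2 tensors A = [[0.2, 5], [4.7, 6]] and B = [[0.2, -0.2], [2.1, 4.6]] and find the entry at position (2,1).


Tensor addition is component-wise: (A + B)_{ij} = A_{ij} + B_{ij}.
A_{21} = 4.7
B_{21} = 2.1
(A + B)_{21} = 4.7 + 2.1 = 6.8

6.8


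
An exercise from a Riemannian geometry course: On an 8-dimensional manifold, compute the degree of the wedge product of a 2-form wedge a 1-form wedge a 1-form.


The degree of a wedge product is the sum of the degrees of the individual forms.
Degrees: 2, 1, 1
Total degree = 2 + 1 + 1 = 4

4


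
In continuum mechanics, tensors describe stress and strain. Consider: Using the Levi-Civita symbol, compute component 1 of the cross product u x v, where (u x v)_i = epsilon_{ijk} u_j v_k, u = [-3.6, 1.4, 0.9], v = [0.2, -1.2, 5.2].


(u x v)_1 = sum_{j,k} epsilon_{1jk} u_j v_k. Only permutations of (1,2,3) contribute; the two non-zero terms are:
eps_{123} u_2 v_3 = 1 * 1.4 * 5.2 = 7.28
eps_{132} u_3 v_2 = -1 * 0.9 * -1.2 = 1.08
(u x v)_1 = 8.36

8.36


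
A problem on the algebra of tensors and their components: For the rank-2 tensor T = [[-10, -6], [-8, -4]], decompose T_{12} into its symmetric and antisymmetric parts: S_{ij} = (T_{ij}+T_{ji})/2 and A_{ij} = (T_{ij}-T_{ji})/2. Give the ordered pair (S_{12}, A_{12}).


T_{12} = -6
T_{21} = -8
S_{12} = (-6 + -8)/2 = -14/2 = -7
A_{12} = (-6 - -8)/2 = 2/2 = 1
Check: S + A = -7 + 1 = -6 = T_{12}.

(-7, 1)


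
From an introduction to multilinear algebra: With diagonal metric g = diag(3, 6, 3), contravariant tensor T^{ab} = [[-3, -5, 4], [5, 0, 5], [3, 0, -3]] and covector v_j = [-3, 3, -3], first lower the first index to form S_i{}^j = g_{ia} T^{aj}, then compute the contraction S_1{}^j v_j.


Step 1: lower the first index. For a diagonal metric, g_{ia} T^{aj} = g_{ii} T^{ij} (no sum on i).
g_{11} = 3
S_1{}^1 = 3 * T^{11} = 3 * -3 = -9
S_1{}^2 = 3 * T^{12} = 3 * -5 = -15
S_1{}^3 = 3 * T^{13} = 3 * 4 = 12
Step 2: contract S_1{}^j with v_j.
S_1{}^1 * v_1 = -9 * -3 = 27
S_1{}^2 * v_2 = -15 * 3 = -45
S_1{}^3 * v_3 = 12 * -3 = -36
Result = 27 + -45 + -36 = -54

-54


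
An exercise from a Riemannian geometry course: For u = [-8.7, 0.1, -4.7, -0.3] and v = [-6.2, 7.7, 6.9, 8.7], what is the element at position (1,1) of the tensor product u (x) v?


The outer product entry T_{ij} = u_i * v_j.
We need i=1, j=1.
u_1 = -8.7, v_1 = -6.2
T_{1,1} = -8.7 * -6.2 = 53.94

53.94


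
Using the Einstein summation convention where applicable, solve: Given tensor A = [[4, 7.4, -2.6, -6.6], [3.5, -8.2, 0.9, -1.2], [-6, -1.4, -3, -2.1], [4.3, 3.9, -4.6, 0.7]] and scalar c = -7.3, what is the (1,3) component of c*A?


Scalar multiplication: (cA)_{ij} = c * A_{ij}.
c = -7.3
A_{13} = -2.6
(cA)_{13} = -7.3 * -2.6 = 18.98

18.98


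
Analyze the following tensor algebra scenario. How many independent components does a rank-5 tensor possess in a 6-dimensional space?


The number of components of a rank-r tensor in d dimensions is d^r.
Here d = 6 and r = 5.
6^5 = 7776

7776


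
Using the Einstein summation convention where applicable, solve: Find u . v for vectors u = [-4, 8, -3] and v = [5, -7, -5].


The inner product u . v = sum of u_i * v_i.
Term-by-term: -4 * 5, 8 * -7, -3 * -5
Products: -20, -56, 15
Sum = -20 + -56 + 15 = -61

-61


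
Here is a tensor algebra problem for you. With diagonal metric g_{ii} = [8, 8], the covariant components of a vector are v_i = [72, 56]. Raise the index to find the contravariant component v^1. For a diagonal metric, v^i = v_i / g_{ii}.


To raise an index with a diagonal metric: v^i = v_i / g_{ii}.
For index 1: v_1 = 72, g_{11} = 8
v^1 = 72 / 8 = 9

9


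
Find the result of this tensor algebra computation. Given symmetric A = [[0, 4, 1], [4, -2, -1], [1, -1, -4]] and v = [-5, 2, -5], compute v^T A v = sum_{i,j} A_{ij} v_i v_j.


First compute Av:
(Av)_1 = 0*-5 + 4*2 + 1*-5 = 3
(Av)_2 = 4*-5 + -2*2 + -1*-5 = -19
(Av)_3 = 1*-5 + -1*2 + -4*-5 = 13
Av = [3, -19, 13]
Then v^T (Av) = -5*3 + 2*-19 + -5*13
= -15 + -38 + -65 = -118

-118


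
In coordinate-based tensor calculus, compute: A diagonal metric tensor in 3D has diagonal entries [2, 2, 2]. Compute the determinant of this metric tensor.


For a diagonal metric, the determinant is the product of diagonal entries.
Diagonal entries: 2, 2, 2
det(g) = 2 * 2 * 2 = 8

8


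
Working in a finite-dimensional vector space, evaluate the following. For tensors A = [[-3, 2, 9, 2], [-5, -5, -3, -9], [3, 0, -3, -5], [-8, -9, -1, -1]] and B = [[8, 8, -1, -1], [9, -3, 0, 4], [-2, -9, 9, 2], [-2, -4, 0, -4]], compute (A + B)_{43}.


Tensor addition is component-wise: (A + B)_{ij} = A_{ij} + B_{ij}.
A_{43} = -1
B_{43} = 0
(A + B)_{43} = -1 + 0 = -1

-1


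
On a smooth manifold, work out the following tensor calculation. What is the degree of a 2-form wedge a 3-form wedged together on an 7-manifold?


The degree of a wedge product is the sum of the degrees of the individual forms.
Degrees: 2, 3
Total degree = 2 + 3 = 5

5


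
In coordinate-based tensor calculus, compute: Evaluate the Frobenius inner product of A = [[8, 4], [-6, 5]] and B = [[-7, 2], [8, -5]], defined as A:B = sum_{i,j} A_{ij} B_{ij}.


A:B = sum over all i,j of A_{ij} * B_{ij}.
Row 1: 8*-7=-56, 4*2=8 => row sum = -48
Row 2: -6*8=-48, 5*-5=-25 => row sum = -73
Total = -48 + -73 = -121

-121


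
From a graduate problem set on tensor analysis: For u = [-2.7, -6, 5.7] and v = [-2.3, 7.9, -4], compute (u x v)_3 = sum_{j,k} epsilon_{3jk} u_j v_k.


(u x v)_3 = sum_{j,k} epsilon_{3jk} u_j v_k. Only permutations of (1,2,3) contribute; the two non-zero terms are:
eps_{312} u_1 v_2 = 1 * -2.7 * 7.9 = -21.33
eps_{321} u_2 v_1 = -1 * -6 * -2.3 = -13.8
(u x v)_3 = -35.13

-35.13


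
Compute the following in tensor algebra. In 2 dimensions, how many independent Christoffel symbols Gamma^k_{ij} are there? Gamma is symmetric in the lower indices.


Christoffel symbols Gamma^k_{ij} are symmetric in i,j, so there are d * d(d+1)/2 independent symbols.
d = 2
d(d+1)/2 = 2 * 3 / 2 = 3
Total = 2 * 3 = 6

6


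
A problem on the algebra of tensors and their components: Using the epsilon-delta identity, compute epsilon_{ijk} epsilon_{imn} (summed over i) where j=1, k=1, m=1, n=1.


Using the identity: epsilon_{ijk} epsilon_{imn} = delta_{jm} delta_{kn} - delta_{jn} delta_{km}.
delta_{11} = 1
delta_{11} = 1
delta_{11} = 1
delta_{11} = 1
Result = 1 * 1 - 1 * 1 = 1 - 1 = 0

0


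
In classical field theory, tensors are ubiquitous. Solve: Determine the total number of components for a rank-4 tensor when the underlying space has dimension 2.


The number of components of a rank-r tensor in d dimensions is d^r.
Here d = 2 and r = 4.
2^4 = 16

16


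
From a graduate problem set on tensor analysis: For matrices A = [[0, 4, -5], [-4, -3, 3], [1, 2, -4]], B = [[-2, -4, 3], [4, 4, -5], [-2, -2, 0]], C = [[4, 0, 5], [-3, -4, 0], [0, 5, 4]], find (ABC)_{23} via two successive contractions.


(ABC)_{23} = sum_m (AB)_{2m} C_{m3}. First compute row 2 of AB.
(AB)_{21} = -4*-2 + -3*4 + 3*-2 = -10
(AB)_{22} = -4*-4 + -3*4 + 3*-2 = -2
(AB)_{23} = -4*3 + -3*-5 + 3*0 = 3
Now contract with column 3 of C:
(AB)_{21} * C_{13} = -10 * 5 = -50
(AB)_{22} * C_{23} = -2 * 0 = 0
(AB)_{23} * C_{33} = 3 * 4 = 12
(ABC)_{23} = -50 + 0 + 12 = -38

-38


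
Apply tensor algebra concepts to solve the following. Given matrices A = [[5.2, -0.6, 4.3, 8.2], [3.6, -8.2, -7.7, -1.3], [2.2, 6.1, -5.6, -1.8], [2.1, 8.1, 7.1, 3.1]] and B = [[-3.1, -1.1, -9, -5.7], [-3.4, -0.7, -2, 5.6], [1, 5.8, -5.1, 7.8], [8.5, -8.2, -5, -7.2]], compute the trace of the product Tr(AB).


Tr(AB) = sum_i (AB)_{ii} where (AB)_{ii} = sum_k A_{ik} B_{ki}.
(AB)_{11} = 5.2*-3.1 + -0.6*-3.4 + 4.3*1 + 8.2*8.5 = 59.92
(AB)_{22} = 3.6*-1.1 + -8.2*-0.7 + -7.7*5.8 + -1.3*-8.2 = -32.22
(AB)_{33} = 2.2*-9 + 6.1*-2 + -5.6*-5.1 + -1.8*-5 = 5.56
(AB)_{44} = 2.1*-5.7 + 8.1*5.6 + 7.1*7.8 + 3.1*-7.2 = 66.45
Tr(AB) = 59.92 + -32.22 + 5.56 + 66.45 = 99.71

99.71


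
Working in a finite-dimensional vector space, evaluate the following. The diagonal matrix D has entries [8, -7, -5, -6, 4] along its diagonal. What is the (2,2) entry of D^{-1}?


For a diagonal matrix, the inverse has entries (D^{-1})_{ii} = 1/d_{ii}.
The diagonal entries are: d_{11} = 8, d_{22} = -7, d_{33} = -5, d_{44} = -6, d_{55} = 4
We need (D^{-1})_{22} = 1/d_{22} = 1/-7 = -1/7

-1/7


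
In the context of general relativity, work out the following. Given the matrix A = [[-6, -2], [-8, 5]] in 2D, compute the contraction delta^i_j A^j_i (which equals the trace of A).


The contraction (trace) of a rank-2 tensor is the sum of its diagonal elements.
Diagonal entries: A[1,1] = -6, A[2,2] = 5
Tr(A) = -6 + 5 = -1

-1


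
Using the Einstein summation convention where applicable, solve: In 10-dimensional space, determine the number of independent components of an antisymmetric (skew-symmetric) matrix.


An antisymmetric rank-2 tensor satisfies A_{ij} = -A_{ji}, so diagonal entries are zero.
The independent components are the upper-triangular entries: C(n, 2) = n(n-1)/2.
n = 10
C(10, 2) = 10 * 9 / 2 = 90 / 2 = 45

45


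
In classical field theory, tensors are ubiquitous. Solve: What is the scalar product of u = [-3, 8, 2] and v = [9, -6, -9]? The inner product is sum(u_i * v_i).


The inner product u . v = sum of u_i * v_i.
Term-by-term: -3 * 9, 8 * -6, 2 * -9
Products: -27, -48, -18
Sum = -27 + -48 + -18 = -93

-93


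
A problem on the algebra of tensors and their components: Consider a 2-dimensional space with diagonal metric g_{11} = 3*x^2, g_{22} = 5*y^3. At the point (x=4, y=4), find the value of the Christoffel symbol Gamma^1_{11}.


For a diagonal metric, Gamma^k_{ij} = (1/2) g^{kk} (dg_{ik}/dx_j + dg_{jk}/dx_i - dg_{ij}/dx_k).
The metric is diagonal, so g_{ab} = 0 for a != b.
At the given point: g_{11} = 48, g_{22} = 320
g^{11} = 1/48
dg_{11}/dx_1 = dg_{11}/dx_1 = 24
dg_{11}/dx_1 = dg_{11}/dx_1 = 24
dg_{11}/dx_1 = dg_{11}/dx_1 = 24
Numerator = 24 + 24 - 24 = 24
Gamma^1_{11} = 24 / (2 * 48) = 1/4

1/4


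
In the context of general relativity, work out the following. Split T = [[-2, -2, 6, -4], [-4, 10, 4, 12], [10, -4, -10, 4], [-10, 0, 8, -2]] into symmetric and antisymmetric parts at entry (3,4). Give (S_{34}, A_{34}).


T_{34} = 4
T_{43} = 8
S_{34} = (4 + 8)/2 = 12/2 = 6
A_{34} = (4 - 8)/2 = -4/2 = -2
Check: S + A = 6 + -2 = 4 = T_{34}.

(6, -2)


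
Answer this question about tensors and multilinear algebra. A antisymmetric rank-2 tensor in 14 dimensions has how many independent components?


A antisymmetric rank-2 tensor in d dimensions has d(d-1)/2 independent components.
d = 14
d(d-1)/2 = 14 * 13 / 2 = 182 / 2 = 91

91


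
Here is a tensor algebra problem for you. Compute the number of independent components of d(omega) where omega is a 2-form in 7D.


The exterior derivative of a p-form is a (p+1)-form.
Its number of independent components is C(n, p+1).
n = 7, p+1 = 3
C(7, 3) = 35

35


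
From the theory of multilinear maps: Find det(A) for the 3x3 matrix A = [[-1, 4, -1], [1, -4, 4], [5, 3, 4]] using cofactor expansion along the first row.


Expanding along the first row, det(A) = a11*M_11 - a12*M_12 + a13*M_13, where M_1j is the (1,j) minor.
Minor M_11 = -4*4 - 4*3 = -28
Minor M_12 = 1*4 - 4*5 = -16
Minor M_13 = 1*3 - -4*5 = 23
det = -1*(-28) - 4*(-16) + -1*(23)
    = 28 - -64 + -23
    = 69

69


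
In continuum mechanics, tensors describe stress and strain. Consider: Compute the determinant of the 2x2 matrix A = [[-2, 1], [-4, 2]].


For a 2x2 matrix [[a, b], [c, d]], det = a*d - b*c.
a = -2, b = 1, c = -4, d = 2
a*d = -2 * 2 = -4
b*c = 1 * -4 = -4
det = -4 - -4 = 0

0


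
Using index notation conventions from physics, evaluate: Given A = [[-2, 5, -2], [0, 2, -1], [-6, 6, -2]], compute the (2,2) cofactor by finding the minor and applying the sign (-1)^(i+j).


To find cofactor C_{22}, delete row 2 and column 2.
The resulting 2x2 submatrix is: [[-2, -2], [-6, -2]]
Minor M_{22} = -2*-2 - -2*-6
  = 4 - 12 = -8
Sign = (-1)^(2+2) = (-1)^4 = 1
Cofactor C_{22} = 1 * -8 = -8

-8


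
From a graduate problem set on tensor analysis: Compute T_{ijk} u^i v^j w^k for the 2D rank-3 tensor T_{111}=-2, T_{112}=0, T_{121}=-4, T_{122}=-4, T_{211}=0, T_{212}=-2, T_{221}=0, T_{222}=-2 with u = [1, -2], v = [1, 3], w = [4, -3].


S = sum over i,j,k of T_{ijk} u_i v_j w_k. Expanding all 8 terms:
T_{111}*u_1*v_1*w_1 = -2*1*1*4 = -8  (running total: -8)
T_{112}*u_1*v_1*w_2 = 0*1*1*-3 = 0  (running total: -8)
T_{121}*u_1*v_2*w_1 = -4*1*3*4 = -48  (running total: -56)
T_{122}*u_1*v_2*w_2 = -4*1*3*-3 = 36  (running total: -20)
T_{211}*u_2*v_1*w_1 = 0*-2*1*4 = 0  (running total: -20)
T_{212}*u_2*v_1*w_2 = -2*-2*1*-3 = -12  (running total: -32)
T_{221}*u_2*v_2*w_1 = 0*-2*3*4 = 0  (running total: -32)
T_{222}*u_2*v_2*w_2 = -2*-2*3*-3 = -36  (running total: -68)
S = -68

-68


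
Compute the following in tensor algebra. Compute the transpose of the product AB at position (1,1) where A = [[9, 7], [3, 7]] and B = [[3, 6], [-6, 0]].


(AB)^T_{ij} = (AB)_{ji} = sum_k A_{jk} B_{ki}.
For i=1, j=1 we need (AB)_{11}:
A_{11} * B_{11} = 9 * 3 = 27
A_{12} * B_{21} = 7 * -6 = -42
Sum = 27 + -42 = -15

-15


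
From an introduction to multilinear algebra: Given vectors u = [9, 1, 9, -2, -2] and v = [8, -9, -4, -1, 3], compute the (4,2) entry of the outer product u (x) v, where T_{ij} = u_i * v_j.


The outer product entry T_{ij} = u_i * v_j.
We need i=4, j=2.
u_4 = -2, v_2 = -9
T_{4,2} = -2 * -9 = 18

18


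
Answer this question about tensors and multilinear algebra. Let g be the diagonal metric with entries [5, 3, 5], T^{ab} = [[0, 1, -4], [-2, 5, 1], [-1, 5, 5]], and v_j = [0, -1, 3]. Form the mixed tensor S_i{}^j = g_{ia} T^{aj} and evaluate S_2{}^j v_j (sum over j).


Step 1: lower the first index. For a diagonal metric, g_{ia} T^{aj} = g_{ii} T^{ij} (no sum on i).
g_{22} = 3
S_2{}^1 = 3 * T^{21} = 3 * -2 = -6
S_2{}^2 = 3 * T^{22} = 3 * 5 = 15
S_2{}^3 = 3 * T^{23} = 3 * 1 = 3
Step 2: contract S_2{}^j with v_j.
S_2{}^1 * v_1 = -6 * 0 = 0
S_2{}^2 * v_2 = 15 * -1 = -15
S_2{}^3 * v_3 = 3 * 3 = 9
Result = 0 + -15 + 9 = -6

-6


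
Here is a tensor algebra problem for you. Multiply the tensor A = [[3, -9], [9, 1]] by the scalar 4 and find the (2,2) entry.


Scalar multiplication: (cA)_{ij} = c * A_{ij}.
c = 4
A_{22} = 1
(cA)_{22} = 4 * 1 = 4

4


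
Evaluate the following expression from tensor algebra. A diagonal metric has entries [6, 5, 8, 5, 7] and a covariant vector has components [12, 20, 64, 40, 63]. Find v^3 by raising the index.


To raise an index with a diagonal metric: v^i = v_i / g_{ii}.
For index 3: v_3 = 64, g_{33} = 8
v^3 = 64 / 8 = 8

8


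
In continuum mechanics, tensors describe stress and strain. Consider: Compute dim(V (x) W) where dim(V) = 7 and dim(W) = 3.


The dimension of a tensor product is the product of dimensions.
dim(V) = 7, dim(W) = 3
dim(V (x) W) = 7 * 3 = 21

21


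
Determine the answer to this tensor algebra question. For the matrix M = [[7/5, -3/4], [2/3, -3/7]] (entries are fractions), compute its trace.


The trace is the sum of diagonal entries.
Diagonal: M[1,1] = 7/5, M[2,2] = -3/7
Tr(M) = 7/5 + -3/7
Computing step by step:
After adding M[1,1]: 7/5
After adding M[2,2]: 34/35
Tr(M) = 34/35

34/35


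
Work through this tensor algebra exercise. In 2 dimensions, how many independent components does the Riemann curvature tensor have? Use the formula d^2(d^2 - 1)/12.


The Riemann tensor in d dimensions has d^2(d^2 - 1)/12 independent components.
d = 2, so d^2 = 4
d^2 - 1 = 3
d^2(d^2 - 1) = 4 * 3 = 12
Divide by 12: 12 / 12 = 1

1


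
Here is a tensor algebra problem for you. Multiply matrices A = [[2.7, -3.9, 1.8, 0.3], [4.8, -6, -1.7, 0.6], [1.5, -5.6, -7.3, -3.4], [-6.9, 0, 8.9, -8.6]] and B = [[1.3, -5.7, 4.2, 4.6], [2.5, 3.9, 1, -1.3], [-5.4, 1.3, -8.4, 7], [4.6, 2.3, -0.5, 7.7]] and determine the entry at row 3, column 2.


(AB)_{ij} = sum_k A_{ik} B_{kj}.
For i=3, j=2:
A_{31} * B_{12} = 1.5 * -5.7 = -8.55
A_{32} * B_{22} = -5.6 * 3.9 = -21.84
A_{33} * B_{32} = -7.3 * 1.3 = -9.49
A_{34} * B_{42} = -3.4 * 2.3 = -7.82
Sum = -8.55 + -21.84 + -9.49 + -7.82 = -47.7

-47.7


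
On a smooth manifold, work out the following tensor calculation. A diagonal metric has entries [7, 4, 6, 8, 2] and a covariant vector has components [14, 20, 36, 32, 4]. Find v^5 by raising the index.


To raise an index with a diagonal metric: v^i = v_i / g_{ii}.
For index 5: v_5 = 4, g_{55} = 2
v^5 = 4 / 2 = 2

2


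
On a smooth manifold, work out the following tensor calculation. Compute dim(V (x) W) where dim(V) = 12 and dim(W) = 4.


The dimension of a tensor product is the product of dimensions.
dim(V) = 12, dim(W) = 4
dim(V (x) W) = 12 * 4 = 48

48


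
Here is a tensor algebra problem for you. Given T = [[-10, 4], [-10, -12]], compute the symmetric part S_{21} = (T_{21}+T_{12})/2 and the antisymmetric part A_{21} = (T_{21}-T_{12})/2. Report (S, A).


T_{21} = -10
T_{12} = 4
S_{21} = (-10 + 4)/2 = -6/2 = -3
A_{21} = (-10 - 4)/2 = -14/2 = -7
Check: S + A = -3 + -7 = -10 = T_{21}.

(-3, -7)


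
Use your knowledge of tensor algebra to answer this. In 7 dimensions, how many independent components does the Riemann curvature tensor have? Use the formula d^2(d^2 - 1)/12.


The Riemann tensor in d dimensions has d^2(d^2 - 1)/12 independent components.
d = 7, so d^2 = 49
d^2 - 1 = 48
d^2(d^2 - 1) = 49 * 48 = 2352
Divide by 12: 2352 / 12 = 196

196


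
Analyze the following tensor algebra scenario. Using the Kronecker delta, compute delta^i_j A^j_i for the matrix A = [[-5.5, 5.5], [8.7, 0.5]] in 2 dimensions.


The contraction (trace) of a rank-2 tensor is the sum of its diagonal elements.
Diagonal entries: A[1,1] = -5.5, A[2,2] = 0.5
Tr(A) = -5.5 + 0.5 = -5

-5


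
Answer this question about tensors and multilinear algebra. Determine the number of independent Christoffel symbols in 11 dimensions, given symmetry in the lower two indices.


Christoffel symbols Gamma^k_{ij} are symmetric in i,j, so there are d * d(d+1)/2 independent symbols.
d = 11
d(d+1)/2 = 11 * 12 / 2 = 66
Total = 11 * 66 = 726

726


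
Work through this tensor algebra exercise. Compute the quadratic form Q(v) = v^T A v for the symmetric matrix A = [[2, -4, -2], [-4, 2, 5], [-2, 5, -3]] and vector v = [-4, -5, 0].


First compute Av:
(Av)_1 = 2*-4 + -4*-5 + -2*0 = 12
(Av)_2 = -4*-4 + 2*-5 + 5*0 = 6
(Av)_3 = -2*-4 + 5*-5 + -3*0 = -17
Av = [12, 6, -17]
Then v^T (Av) = -4*12 + -5*6 + 0*-17
= -48 + -30 + 0 = -78

-78


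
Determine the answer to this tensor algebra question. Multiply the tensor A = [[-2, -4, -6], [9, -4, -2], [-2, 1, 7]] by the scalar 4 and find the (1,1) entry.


Scalar multiplication: (cA)_{ij} = c * A_{ij}.
c = 4
A_{11} = -2
(cA)_{11} = 4 * -2 = -8

-8


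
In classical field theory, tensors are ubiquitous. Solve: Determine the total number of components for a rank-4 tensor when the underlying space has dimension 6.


The number of components of a rank-r tensor in d dimensions is d^r.
Here d = 6 and r = 4.
6^4 = 1296

1296


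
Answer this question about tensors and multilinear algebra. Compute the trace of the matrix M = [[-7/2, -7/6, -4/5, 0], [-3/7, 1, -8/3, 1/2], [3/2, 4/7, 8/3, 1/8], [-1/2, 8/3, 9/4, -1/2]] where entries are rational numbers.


The trace is the sum of diagonal entries.
Diagonal: M[1,1] = -7/2, M[2,2] = 1, M[3,3] = 8/3, M[4,4] = -1/2
Tr(M) = -7/2 + 1 + 8/3 + -1/2
Computing step by step:
After adding M[1,1]: -7/2
After adding M[2,2]: -5/2
After adding M[3,3]: 1/6
After adding M[4,4]: -1/3
Tr(M) = -1/3

-1/3


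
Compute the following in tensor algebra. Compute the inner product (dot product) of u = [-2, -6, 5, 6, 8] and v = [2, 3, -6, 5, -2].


The inner product u . v = sum of u_i * v_i.
Term-by-term: -2 * 2, -6 * 3, 5 * -6, 6 * 5, 8 * -2
Products: -4, -18, -30, 30, -16
Sum = -4 + -18 + -30 + 30 + -16 = -38

-38


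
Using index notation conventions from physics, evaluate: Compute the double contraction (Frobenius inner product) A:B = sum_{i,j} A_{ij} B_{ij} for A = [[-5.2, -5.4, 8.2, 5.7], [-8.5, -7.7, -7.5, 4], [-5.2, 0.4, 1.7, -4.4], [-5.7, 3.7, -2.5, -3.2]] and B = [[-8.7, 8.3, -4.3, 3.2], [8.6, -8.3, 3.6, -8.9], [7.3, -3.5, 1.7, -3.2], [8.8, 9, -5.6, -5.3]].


A:B = sum over all i,j of A_{ij} * B_{ij}.
Row 1: -5.2*-8.7=45.24, -5.4*8.3=-44.82, 8.2*-4.3=-35.26, 5.7*3.2=18.24 => row sum = -16.6
Row 2: -8.5*8.6=-73.1, -7.7*-8.3=63.91, -7.5*3.6=-27, 4*-8.9=-35.6 => row sum = -71.79
Row 3: -5.2*7.3=-37.96, 0.4*-3.5=-1.4, 1.7*1.7=2.89, -4.4*-3.2=14.08 => row sum = -22.39
Row 4: -5.7*8.8=-50.16, 3.7*9=33.3, -2.5*-5.6=14, -3.2*-5.3=16.96 => row sum = 14.1
Total = -16.6 + -71.79 + -22.39 + 14.1 = -96.68

-96.68


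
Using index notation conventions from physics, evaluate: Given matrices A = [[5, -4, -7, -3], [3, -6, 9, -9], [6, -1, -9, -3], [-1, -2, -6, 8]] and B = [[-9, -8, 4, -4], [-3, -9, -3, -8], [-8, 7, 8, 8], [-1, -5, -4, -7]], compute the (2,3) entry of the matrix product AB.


(AB)_{ij} = sum_k A_{ik} B_{kj}.
For i=2, j=3:
A_{21} * B_{13} = 3 * 4 = 12
A_{22} * B_{23} = -6 * -3 = 18
A_{23} * B_{33} = 9 * 8 = 72
A_{24} * B_{43} = -9 * -4 = 36
Sum = 12 + 18 + 72 + 36 = 138

138


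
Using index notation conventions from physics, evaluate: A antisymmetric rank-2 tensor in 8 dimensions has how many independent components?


A antisymmetric rank-2 tensor in d dimensions has d(d-1)/2 independent components.
d = 8
d(d-1)/2 = 8 * 7 / 2 = 56 / 2 = 28

28


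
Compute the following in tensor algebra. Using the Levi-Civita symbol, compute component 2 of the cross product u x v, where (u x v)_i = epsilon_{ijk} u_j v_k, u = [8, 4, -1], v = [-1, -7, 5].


(u x v)_2 = sum_{j,k} epsilon_{2jk} u_j v_k. Only permutations of (1,2,3) contribute; the two non-zero terms are:
eps_{213} u_1 v_3 = -1 * 8 * 5 = -40
eps_{231} u_3 v_1 = 1 * -1 * -1 = 1
(u x v)_2 = -39

-39


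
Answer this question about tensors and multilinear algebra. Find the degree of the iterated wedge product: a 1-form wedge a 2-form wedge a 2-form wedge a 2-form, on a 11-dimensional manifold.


The degree of a wedge product is the sum of the degrees of the individual forms.
Degrees: 1, 2, 2, 2
Total degree = 1 + 2 + 2 + 2 = 7

7


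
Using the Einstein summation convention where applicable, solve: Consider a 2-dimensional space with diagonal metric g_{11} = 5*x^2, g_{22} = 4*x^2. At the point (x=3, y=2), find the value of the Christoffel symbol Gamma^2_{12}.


For a diagonal metric, Gamma^k_{ij} = (1/2) g^{kk} (dg_{ik}/dx_j + dg_{jk}/dx_i - dg_{ij}/dx_k).
The metric is diagonal, so g_{ab} = 0 for a != b.
At the given point: g_{11} = 45, g_{22} = 36
g^{22} = 1/36
dg_{12}/dx_2 = 0 (off-diagonal)
dg_{22}/dx_1 = dg_{22}/dx_1 = 24
dg_{12}/dx_2 = 0 (off-diagonal)
Numerator = 0 + 24 - 0 = 24
Gamma^2_{12} = 24 / (2 * 36) = 1/3

1/3


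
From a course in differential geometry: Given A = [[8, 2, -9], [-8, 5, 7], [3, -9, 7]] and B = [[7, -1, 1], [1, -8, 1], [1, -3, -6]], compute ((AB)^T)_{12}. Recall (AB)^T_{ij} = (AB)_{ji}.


(AB)^T_{ij} = (AB)_{ji} = sum_k A_{jk} B_{ki}.
For i=1, j=2 we need (AB)_{21}:
A_{21} * B_{11} = -8 * 7 = -56
A_{22} * B_{21} = 5 * 1 = 5
A_{23} * B_{31} = 7 * 1 = 7
Sum = -56 + 5 + 7 = -44

-44


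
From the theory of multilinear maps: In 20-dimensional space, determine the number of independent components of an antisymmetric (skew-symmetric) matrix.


An antisymmetric rank-2 tensor satisfies A_{ij} = -A_{ji}, so diagonal entries are zero.
The independent components are the upper-triangular entries: C(n, 2) = n(n-1)/2.
n = 20
C(20, 2) = 20 * 19 / 2 = 380 / 2 = 190

190


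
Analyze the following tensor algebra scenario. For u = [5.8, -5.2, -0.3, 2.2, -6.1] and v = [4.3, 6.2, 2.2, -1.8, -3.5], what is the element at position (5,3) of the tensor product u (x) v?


The outer product entry T_{ij} = u_i * v_j.
We need i=5, j=3.
u_5 = -6.1, v_3 = 2.2
T_{5,3} = -6.1 * 2.2 = -13.42

-13.42


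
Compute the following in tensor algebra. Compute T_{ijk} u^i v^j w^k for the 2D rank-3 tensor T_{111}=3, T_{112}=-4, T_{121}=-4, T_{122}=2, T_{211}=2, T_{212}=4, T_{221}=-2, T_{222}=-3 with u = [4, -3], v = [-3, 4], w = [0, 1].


S = sum over i,j,k of T_{ijk} u_i v_j w_k. Expanding all 8 terms:
T_{111}*u_1*v_1*w_1 = 3*4*-3*0 = 0  (running total: 0)
T_{112}*u_1*v_1*w_2 = -4*4*-3*1 = 48  (running total: 48)
T_{121}*u_1*v_2*w_1 = -4*4*4*0 = 0  (running total: 48)
T_{122}*u_1*v_2*w_2 = 2*4*4*1 = 32  (running total: 80)
T_{211}*u_2*v_1*w_1 = 2*-3*-3*0 = 0  (running total: 80)
T_{212}*u_2*v_1*w_2 = 4*-3*-3*1 = 36  (running total: 116)
T_{221}*u_2*v_2*w_1 = -2*-3*4*0 = 0  (running total: 116)
T_{222}*u_2*v_2*w_2 = -3*-3*4*1 = 36  (running total: 152)
S = 152

152


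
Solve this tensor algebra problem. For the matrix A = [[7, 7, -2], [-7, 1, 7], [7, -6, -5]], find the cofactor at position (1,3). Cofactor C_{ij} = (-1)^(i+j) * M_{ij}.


To find cofactor C_{13}, delete row 1 and column 3.
The resulting 2x2 submatrix is: [[-7, 1], [7, -6]]
Minor M_{13} = -7*-6 - 1*7
  = 42 - 7 = 35
Sign = (-1)^(1+3) = (-1)^4 = 1
Cofactor C_{13} = 1 * 35 = 35

35


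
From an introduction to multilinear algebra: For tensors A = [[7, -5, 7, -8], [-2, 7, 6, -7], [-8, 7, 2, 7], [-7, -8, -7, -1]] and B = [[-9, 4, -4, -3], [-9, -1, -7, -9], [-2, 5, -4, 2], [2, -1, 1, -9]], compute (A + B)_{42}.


Tensor addition is component-wise: (A + B)_{ij} = A_{ij} + B_{ij}.
A_{42} = -8
B_{42} = -1
(A + B)_{42} = -8 + -1 = -9

-9


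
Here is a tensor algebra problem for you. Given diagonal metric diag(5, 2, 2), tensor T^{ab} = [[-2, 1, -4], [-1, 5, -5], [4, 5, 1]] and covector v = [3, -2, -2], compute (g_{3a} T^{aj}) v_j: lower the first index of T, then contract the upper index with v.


Step 1: lower the first index. For a diagonal metric, g_{ia} T^{aj} = g_{ii} T^{ij} (no sum on i).
g_{33} = 2
S_3{}^1 = 2 * T^{31} = 2 * 4 = 8
S_3{}^2 = 2 * T^{32} = 2 * 5 = 10
S_3{}^3 = 2 * T^{33} = 2 * 1 = 2
Step 2: contract S_3{}^j with v_j.
S_3{}^1 * v_1 = 8 * 3 = 24
S_3{}^2 * v_2 = 10 * -2 = -20
S_3{}^3 * v_3 = 2 * -2 = -4
Result = 24 + -20 + -4 = 0

0


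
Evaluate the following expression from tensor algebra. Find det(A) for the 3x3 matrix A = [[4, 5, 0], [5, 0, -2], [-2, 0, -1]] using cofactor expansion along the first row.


Expanding along the first row, det(A) = a11*M_11 - a12*M_12 + a13*M_13, where M_1j is the (1,j) minor.
Minor M_11 = 0*-1 - -2*0 = 0
Minor M_12 = 5*-1 - -2*-2 = -9
Minor M_13 = 5*0 - 0*-2 = 0
det = 4*(0) - 5*(-9) + 0*(0)
    = 0 - -45 + 0
    = 45

45


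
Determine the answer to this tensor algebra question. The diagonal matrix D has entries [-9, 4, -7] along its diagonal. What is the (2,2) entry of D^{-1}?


For a diagonal matrix, the inverse has entries (D^{-1})_{ii} = 1/d_{ii}.
The diagonal entries are: d_{11} = -9, d_{22} = 4, d_{33} = -7
We need (D^{-1})_{22} = 1/d_{22} = 1/4 = 1/4

1/4


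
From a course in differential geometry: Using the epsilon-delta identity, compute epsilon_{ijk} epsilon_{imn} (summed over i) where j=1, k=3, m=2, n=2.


Using the identity: epsilon_{ijk} epsilon_{imn} = delta_{jm} delta_{kn} - delta_{jn} delta_{km}.
delta_{12} = 0
delta_{32} = 0
delta_{12} = 0
delta_{32} = 0
Result = 0 * 0 - 0 * 0 = 0 - 0 = 0

0


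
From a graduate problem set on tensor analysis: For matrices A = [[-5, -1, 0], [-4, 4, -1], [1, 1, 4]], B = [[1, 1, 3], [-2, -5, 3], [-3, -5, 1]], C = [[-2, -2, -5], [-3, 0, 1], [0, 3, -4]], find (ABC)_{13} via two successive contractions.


(ABC)_{13} = sum_m (AB)_{1m} C_{m3}. First compute row 1 of AB.
(AB)_{11} = -5*1 + -1*-2 + 0*-3 = -3
(AB)_{12} = -5*1 + -1*-5 + 0*-5 = 0
(AB)_{13} = -5*3 + -1*3 + 0*1 = -18
Now contract with column 3 of C:
(AB)_{11} * C_{13} = -3 * -5 = 15
(AB)_{12} * C_{23} = 0 * 1 = 0
(AB)_{13} * C_{33} = -18 * -4 = 72
(ABC)_{13} = 15 + 0 + 72 = 87

87


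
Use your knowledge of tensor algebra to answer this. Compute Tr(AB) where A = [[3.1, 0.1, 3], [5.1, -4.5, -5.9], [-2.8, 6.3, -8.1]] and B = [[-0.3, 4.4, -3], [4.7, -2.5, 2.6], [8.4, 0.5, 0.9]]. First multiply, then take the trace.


Tr(AB) = sum_i (AB)_{ii} where (AB)_{ii} = sum_k A_{ik} B_{ki}.
(AB)_{11} = 3.1*-0.3 + 0.1*4.7 + 3*8.4 = 24.74
(AB)_{22} = 5.1*4.4 + -4.5*-2.5 + -5.9*0.5 = 30.74
(AB)_{33} = -2.8*-3 + 6.3*2.6 + -8.1*0.9 = 17.49
Tr(AB) = 24.74 + 30.74 + 17.49 = 72.97

72.97


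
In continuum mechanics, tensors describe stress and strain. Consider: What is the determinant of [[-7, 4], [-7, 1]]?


For a 2x2 matrix [[a, b], [c, d]], det = a*d - b*c.
a = -7, b = 4, c = -7, d = 1
a*d = -7 * 1 = -7
b*c = 4 * -7 = -28
det = -7 - -28 = 21

21


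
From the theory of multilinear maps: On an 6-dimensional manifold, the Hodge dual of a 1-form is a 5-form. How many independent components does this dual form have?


The Hodge dual of a p-form on an n-dimensional manifold is an (n-p)-form.
n = 6, p = 1, so dual degree = 6 - 1 = 5
The number of components is C(n, n-p) = C(6, 5) = 6

6


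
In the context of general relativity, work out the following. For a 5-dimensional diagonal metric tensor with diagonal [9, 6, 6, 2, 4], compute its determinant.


For a diagonal metric, the determinant is the product of diagonal entries.
Diagonal entries: 9, 6, 6, 2, 4
det(g) = 9 * 6 * 6 * 2 * 4 = 2592

2592


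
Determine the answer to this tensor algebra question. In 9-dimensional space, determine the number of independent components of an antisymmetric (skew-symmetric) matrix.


An antisymmetric rank-2 tensor satisfies A_{ij} = -A_{ji}, so diagonal entries are zero.
The independent components are the upper-triangular entries: C(n, 2) = n(n-1)/2.
n = 9
C(9, 2) = 9 * 8 / 2 = 72 / 2 = 36

36


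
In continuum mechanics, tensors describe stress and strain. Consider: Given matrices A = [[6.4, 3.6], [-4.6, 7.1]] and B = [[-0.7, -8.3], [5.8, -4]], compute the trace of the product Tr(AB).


Tr(AB) = sum_i (AB)_{ii} where (AB)_{ii} = sum_k A_{ik} B_{ki}.
(AB)_{11} = 6.4*-0.7 + 3.6*5.8 = 16.4
(AB)_{22} = -4.6*-8.3 + 7.1*-4 = 9.78
Tr(AB) = 16.4 + 9.78 = 26.18

26.18


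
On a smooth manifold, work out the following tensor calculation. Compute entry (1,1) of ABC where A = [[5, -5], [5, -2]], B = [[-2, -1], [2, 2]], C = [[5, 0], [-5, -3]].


(ABC)_{11} = sum_m (AB)_{1m} C_{m1}. First compute row 1 of AB.
(AB)_{11} = 5*-2 + -5*2 = -20
(AB)_{12} = 5*-1 + -5*2 = -15
Now contract with column 1 of C:
(AB)_{11} * C_{11} = -20 * 5 = -100
(AB)_{12} * C_{21} = -15 * -5 = 75
(ABC)_{11} = -100 + 75 = -25

-25


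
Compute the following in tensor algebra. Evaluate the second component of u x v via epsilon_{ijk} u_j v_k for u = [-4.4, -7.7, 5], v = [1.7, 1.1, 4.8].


(u x v)_2 = sum_{j,k} epsilon_{2jk} u_j v_k. Only permutations of (1,2,3) contribute; the two non-zero terms are:
eps_{213} u_1 v_3 = -1 * -4.4 * 4.8 = 21.12
eps_{231} u_3 v_1 = 1 * 5 * 1.7 = 8.5
(u x v)_2 = 29.62

29.62


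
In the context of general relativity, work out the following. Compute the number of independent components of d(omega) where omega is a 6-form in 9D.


The exterior derivative of a p-form is a (p+1)-form.
Its number of independent components is C(n, p+1).
n = 9, p+1 = 7
C(9, 7) = 36

36


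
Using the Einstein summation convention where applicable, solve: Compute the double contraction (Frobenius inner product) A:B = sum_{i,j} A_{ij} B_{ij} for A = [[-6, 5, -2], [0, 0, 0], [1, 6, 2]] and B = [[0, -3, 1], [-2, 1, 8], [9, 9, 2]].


A:B = sum over all i,j of A_{ij} * B_{ij}.
Row 1: -6*0=0, 5*-3=-15, -2*1=-2 => row sum = -17
Row 2: 0*-2=0, 0*1=0, 0*8=0 => row sum = 0
Row 3: 1*9=9, 6*9=54, 2*2=4 => row sum = 67
Total = -17 + 0 + 67 = 50

50


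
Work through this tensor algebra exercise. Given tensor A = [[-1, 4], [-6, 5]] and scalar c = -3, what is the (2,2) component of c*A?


Scalar multiplication: (cA)_{ij} = c * A_{ij}.
c = -3
A_{22} = 5
(cA)_{22} = -3 * 5 = -15

-15
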